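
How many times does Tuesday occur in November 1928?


November 1928 has 30 days
Anchor: Jan 1, 1928. With p = 1928 - 1 = 1927: (p + p//4 - p//100 + p//400) mod 7 = (1927 + 481 - 19 + 4) mod 7 = 2393 mod 7 = 6 -> Sunday (Mon=0 ... Sun=6)
Days before November (Jan-Oct): 305; November 1 index = (6 + 305) mod 7 = 3 -> Thursday
First Tuesday is November 6
Tuesdays: 6, 13, 20, 27

4 Tuesdays


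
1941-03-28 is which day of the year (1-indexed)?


Date: March 28, 1941
Days in months 1 through 2: 59
Plus 28 days in March

Day of year: 87


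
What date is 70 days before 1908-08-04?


Start: 1908-08-04, subtract 70 days
Back 4 days from August 4 reaches July 31, 1908 -> 66 left
July 1908 has 31 days -> back to June 30, 1908 -> 35 left
June 1908 has 30 days -> back to May 31, 1908 -> 5 left
May 1908: 31 - 5 = 26 -> lands on May 26

Result: 1908-05-26


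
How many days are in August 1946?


August 1946

31 days


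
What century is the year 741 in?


Century = (year - 1) // 100 + 1
= (741 - 1) // 100 + 1
= 740 // 100 + 1
= 7 + 1

8th century


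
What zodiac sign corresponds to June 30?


Date: June 30
Conventional tropical zodiac dates: Cancer from June 21 onward; Leo starts July 23
June 30 falls within the Cancer range

Cancer


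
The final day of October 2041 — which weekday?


October 2041 has 31 days
Anchor: Jan 1, 2041. With p = 2041 - 1 = 2040: (p + p//4 - p//100 + p//400) mod 7 = (2040 + 510 - 20 + 5) mod 7 = 2535 mod 7 = 1 -> Tuesday (Mon=0 ... Sun=6)
Days before October (Jan-Sep): 273; October 1 index = (1 + 273) mod 7 = 1 -> Tuesday
Last day offset: 31 - 1 = 30 days
Weekday index = (1 + 30) mod 7 = 3

Thursday, October 31


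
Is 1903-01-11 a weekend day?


Anchor: Jan 1, 1903. With p = 1903 - 1 = 1902: (p + p//4 - p//100 + p//400) mod 7 = (1902 + 475 - 19 + 4) mod 7 = 2362 mod 7 = 3 -> Thursday (Mon=0 ... Sun=6)
Day of year: 11; offset = 10
Weekday index = (3 + 10) mod 7 = 6 -> Sunday
Weekend days: Saturday, Sunday

Yes


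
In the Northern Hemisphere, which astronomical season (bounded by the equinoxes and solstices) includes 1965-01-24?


Date: January 24
Astronomical Winter (approx.; exact equinox/solstice day varies by year): December 21 to March 19
January 24 falls within the Winter window

Winter


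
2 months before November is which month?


November is month 11
11 - 2 = 9

September


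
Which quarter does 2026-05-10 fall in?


Month: May (month 5)
Q1: Jan-Mar, Q2: Apr-Jun, Q3: Jul-Sep, Q4: Oct-Dec

Q2


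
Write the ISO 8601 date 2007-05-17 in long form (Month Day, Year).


ISO 2007-05-17 parses as year=2007, month=05, day=17
Month 5 -> May

May 17, 2007


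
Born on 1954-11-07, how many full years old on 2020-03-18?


Birth: 1954-11-07
Reference: 2020-03-18
Year difference: 2020 - 1954 = 66
Birthday not yet reached in 2020, subtract 1

65 years old


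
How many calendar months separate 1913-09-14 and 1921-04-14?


From September 1913 to April 1921
8 years * 12 = 96 months, minus 5 months = 91

91 months


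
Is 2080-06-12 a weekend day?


Anchor: Jan 1, 2080. With p = 2080 - 1 = 2079: (p + p//4 - p//100 + p//400) mod 7 = (2079 + 519 - 20 + 5) mod 7 = 2583 mod 7 = 0 -> Monday (Mon=0 ... Sun=6)
Day of year: 164; offset = 163
Weekday index = (0 + 163) mod 7 = 2 -> Wednesday
Weekend days: Saturday, Sunday

No


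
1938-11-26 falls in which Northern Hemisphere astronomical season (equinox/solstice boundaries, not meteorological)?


Date: November 26
Astronomical Autumn (approx.; exact equinox/solstice day varies by year): September 22 to December 20
November 26 falls within the Autumn window

Autumn


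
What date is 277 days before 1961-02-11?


Start: 1961-02-11, subtract 277 days
Back 11 days from February 11 reaches January 31, 1961 -> 266 left
January 1961 has 31 days -> back to December 31, 1960 -> 235 left
December 1960 has 31 days -> back to November 30, 1960 -> 204 left
November 1960 has 30 days -> back to October 31, 1960 -> 174 left
October 1960 has 31 days -> back to September 30, 1960 -> 143 left
September 1960 has 30 days -> back to August 31, 1960 -> 113 left
August 1960 has 31 days -> back to July 31, 1960 -> 82 left
July 1960 has 31 days -> back to June 30, 1960 -> 51 left
June 1960 has 30 days -> back to May 31, 1960 -> 21 left
May 1960: 31 - 21 = 10 -> lands on May 10

Result: 1960-05-10


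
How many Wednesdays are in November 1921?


November 1921 has 30 days
Anchor: Jan 1, 1921. With p = 1921 - 1 = 1920: (p + p//4 - p//100 + p//400) mod 7 = (1920 + 480 - 19 + 4) mod 7 = 2385 mod 7 = 5 -> Saturday (Mon=0 ... Sun=6)
Days before November (Jan-Oct): 304; November 1 index = (5 + 304) mod 7 = 1 -> Tuesday
First Wednesday is November 2
Wednesdays: 2, 9, 16, 23, 30

5 Wednesdays


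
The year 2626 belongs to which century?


Century = (year - 1) // 100 + 1
= (2626 - 1) // 100 + 1
= 2625 // 100 + 1
= 26 + 1

27th century


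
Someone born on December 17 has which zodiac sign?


Date: December 17
Conventional tropical zodiac dates: Sagittarius from November 22 onward; Capricorn starts December 22
December 17 falls within the Sagittarius range

Sagittarius


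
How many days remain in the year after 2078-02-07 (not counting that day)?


Day of year: 38 of 365
Remaining = 365 - 38

327 days


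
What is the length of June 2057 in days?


June 2057

30 days


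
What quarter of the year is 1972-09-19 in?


Month: September (month 9)
Q1: Jan-Mar, Q2: Apr-Jun, Q3: Jul-Sep, Q4: Oct-Dec

Q3


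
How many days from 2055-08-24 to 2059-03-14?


From 2055-08-24 to 2059-03-14
2055-08-24: days before August = 31 + 28 + 31 + 30 + 31 + 30 + 31 = 212 (2055 is not a leap year); day of year = 212 + 24 = 236
2059-03-14: days before March = 31 + 28 = 59 (2059 is not a leap year); day of year = 59 + 14 = 73
Rest of 2055: 365 - 236 = 129
Full years 2056 (366), 2057 (365), 2058 (365): 1096
Total = 129 + 1096 + 73 = 1298

1298 days


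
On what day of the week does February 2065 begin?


Target: February 1, 2065
Anchor: Jan 1, 2065. With p = 2065 - 1 = 2064: (p + p//4 - p//100 + p//400) mod 7 = (2064 + 516 - 20 + 5) mod 7 = 2565 mod 7 = 3 -> Thursday (Mon=0 ... Sun=6)
Days before February (Jan): 31 days
Weekday index = (3 + 31) mod 7 = 6

Sunday


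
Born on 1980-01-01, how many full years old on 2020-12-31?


Birth: 1980-01-01
Reference: 2020-12-31
Year difference: 2020 - 1980 = 40

40 years old


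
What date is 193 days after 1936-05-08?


Start: 1936-05-08, add 193 days
May 1936 has 31 days: 31 - 8 = 23 days to May 31 -> 170 left
June 1936 has 30 days -> 140 left
July 1936 has 31 days -> 109 left
August 1936 has 31 days -> 78 left
September 1936 has 30 days -> 48 left
October 1936 has 31 days -> 17 left
November 1936: 17 <= 30 -> lands on November 17

Result: 1936-11-17


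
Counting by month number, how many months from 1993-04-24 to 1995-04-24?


From April 1993 to April 1995
2 years * 12 = 24 months = 24

24 months


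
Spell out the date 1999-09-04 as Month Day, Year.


ISO 1999-09-04 parses as year=1999, month=09, day=04
Month 9 -> September

September 4, 1999


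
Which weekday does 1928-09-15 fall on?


Date: September 15, 1928
Anchor: Jan 1, 1928. With p = 1928 - 1 = 1927: (p + p//4 - p//100 + p//400) mod 7 = (1927 + 481 - 19 + 4) mod 7 = 2393 mod 7 = 6 -> Sunday (Mon=0 ... Sun=6)
Days before September (Jan-Aug): 244; offset = 244 + 15 - 1 = 258
Weekday index = (6 + 258) mod 7 = 5

Day of the week: Saturday


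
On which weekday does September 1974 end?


September 1974 has 30 days
Anchor: Jan 1, 1974. With p = 1974 - 1 = 1973: (p + p//4 - p//100 + p//400) mod 7 = (1973 + 493 - 19 + 4) mod 7 = 2451 mod 7 = 1 -> Tuesday (Mon=0 ... Sun=6)
Days before September (Jan-Aug): 243; September 1 index = (1 + 243) mod 7 = 6 -> Sunday
Last day offset: 30 - 1 = 29 days
Weekday index = (6 + 29) mod 7 = 0

Monday, September 30


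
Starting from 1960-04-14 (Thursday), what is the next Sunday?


Current: Thursday
Target: Sunday
Days ahead: 3

Next Sunday: 1960-04-17


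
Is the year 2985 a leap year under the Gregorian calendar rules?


Gregorian leap year rule: divisible by 4, but not by 100, unless also by 400.
2985 is not divisible by 4 -> not a leap year

No


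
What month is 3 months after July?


July is month 7
7 + 3 = 10

October


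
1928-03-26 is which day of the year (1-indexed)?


Date: March 26, 1928
Days in months 1 through 2: 60
Plus 26 days in March

Day of year: 86


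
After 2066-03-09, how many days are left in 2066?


Day of year: 68 of 365
Remaining = 365 - 68

297 days


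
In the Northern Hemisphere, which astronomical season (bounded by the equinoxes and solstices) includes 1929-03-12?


Date: March 12
Astronomical Winter (approx.; exact equinox/solstice day varies by year): December 21 to March 19
March 12 falls within the Winter window

Winter


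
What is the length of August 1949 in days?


August 1949

31 days


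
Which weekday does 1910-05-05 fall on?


Date: May 5, 1910
Anchor: Jan 1, 1910. With p = 1910 - 1 = 1909: (p + p//4 - p//100 + p//400) mod 7 = (1909 + 477 - 19 + 4) mod 7 = 2371 mod 7 = 5 -> Saturday (Mon=0 ... Sun=6)
Days before May (Jan-Apr): 120; offset = 120 + 5 - 1 = 124
Weekday index = (5 + 124) mod 7 = 3

Day of the week: Thursday


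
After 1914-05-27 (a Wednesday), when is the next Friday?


Current: Wednesday
Target: Friday
Days ahead: 2

Next Friday: 1914-05-29


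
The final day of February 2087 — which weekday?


February 2087 has 28 days
Anchor: Jan 1, 2087. With p = 2087 - 1 = 2086: (p + p//4 - p//100 + p//400) mod 7 = (2086 + 521 - 20 + 5) mod 7 = 2592 mod 7 = 2 -> Wednesday (Mon=0 ... Sun=6)
Days before February (Jan): 31; February 1 index = (2 + 31) mod 7 = 5 -> Saturday
Last day offset: 28 - 1 = 27 days
Weekday index = (5 + 27) mod 7 = 4

Friday, February 28


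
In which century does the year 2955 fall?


Century = (year - 1) // 100 + 1
= (2955 - 1) // 100 + 1
= 2954 // 100 + 1
= 29 + 1

30th century


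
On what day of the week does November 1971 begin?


Target: November 1, 1971
Anchor: Jan 1, 1971. With p = 1971 - 1 = 1970: (p + p//4 - p//100 + p//400) mod 7 = (1970 + 492 - 19 + 4) mod 7 = 2447 mod 7 = 4 -> Friday (Mon=0 ... Sun=6)
Days before November (Jan-Oct): 304 days
Weekday index = (4 + 304) mod 7 = 0

Monday


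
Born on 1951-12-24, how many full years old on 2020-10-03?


Birth: 1951-12-24
Reference: 2020-10-03
Year difference: 2020 - 1951 = 69
Birthday not yet reached in 2020, subtract 1

68 years old


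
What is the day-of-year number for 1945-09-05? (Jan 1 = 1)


Date: September 5, 1945
Days in months 1 through 8: 243
Plus 5 days in September

Day of year: 248


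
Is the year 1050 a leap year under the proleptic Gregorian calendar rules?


Gregorian leap year rule: divisible by 4, but not by 100, unless also by 400.
1050 is not divisible by 4 -> not a leap year

No


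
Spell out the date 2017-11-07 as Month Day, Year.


ISO 2017-11-07 parses as year=2017, month=11, day=07
Month 11 -> November

November 7, 2017


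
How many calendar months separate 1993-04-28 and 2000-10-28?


From April 1993 to October 2000
7 years * 12 = 84 months, plus 6 months = 90

90 months


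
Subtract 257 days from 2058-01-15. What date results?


Start: 2058-01-15, subtract 257 days
Back 15 days from January 15 reaches December 31, 2057 -> 242 left
December 2057 has 31 days -> back to November 30, 2057 -> 211 left
November 2057 has 30 days -> back to October 31, 2057 -> 181 left
October 2057 has 31 days -> back to September 30, 2057 -> 150 left
September 2057 has 30 days -> back to August 31, 2057 -> 120 left
August 2057 has 31 days -> back to July 31, 2057 -> 89 left
July 2057 has 31 days -> back to June 30, 2057 -> 58 left
June 2057 has 30 days -> back to May 31, 2057 -> 28 left
May 2057: 31 - 28 = 3 -> lands on May 3

Result: 2057-05-03


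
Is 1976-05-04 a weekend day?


Anchor: Jan 1, 1976. With p = 1976 - 1 = 1975: (p + p//4 - p//100 + p//400) mod 7 = (1975 + 493 - 19 + 4) mod 7 = 2453 mod 7 = 3 -> Thursday (Mon=0 ... Sun=6)
Day of year: 125; offset = 124
Weekday index = (3 + 124) mod 7 = 1 -> Tuesday
Weekend days: Saturday, Sunday

No


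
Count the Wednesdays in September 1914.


September 1914 has 30 days
Anchor: Jan 1, 1914. With p = 1914 - 1 = 1913: (p + p//4 - p//100 + p//400) mod 7 = (1913 + 478 - 19 + 4) mod 7 = 2376 mod 7 = 3 -> Thursday (Mon=0 ... Sun=6)
Days before September (Jan-Aug): 243; September 1 index = (3 + 243) mod 7 = 1 -> Tuesday
First Wednesday is September 2
Wednesdays: 2, 9, 16, 23, 30

5 Wednesdays


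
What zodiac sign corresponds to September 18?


Date: September 18
Conventional tropical zodiac dates: Virgo from August 23 onward; Libra starts September 23
September 18 falls within the Virgo range

Virgo


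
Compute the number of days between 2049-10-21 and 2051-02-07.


From 2049-10-21 to 2051-02-07
2049-10-21: days before October = 31 + 28 + 31 + 30 + 31 + 30 + 31 + 31 + 30 = 273 (2049 is not a leap year); day of year = 273 + 21 = 294
2051-02-07: days before February = 31; day of year = 31 + 7 = 38
Rest of 2049: 365 - 294 = 71
Full years 2050 (365): 365
Total = 71 + 365 + 38 = 474

474 days


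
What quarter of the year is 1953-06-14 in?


Month: June (month 6)
Q1: Jan-Mar, Q2: Apr-Jun, Q3: Jul-Sep, Q4: Oct-Dec

Q2


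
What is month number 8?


Month 8 of 12

August


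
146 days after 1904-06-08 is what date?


Start: 1904-06-08, add 146 days
June 1904 has 30 days: 30 - 8 = 22 days to June 30 -> 124 left
July 1904 has 31 days -> 93 left
August 1904 has 31 days -> 62 left
September 1904 has 30 days -> 32 left
October 1904 has 31 days -> 1 left
November 1904: 1 <= 30 -> lands on November 1

Result: 1904-11-01


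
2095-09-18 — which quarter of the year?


Month: September (month 9)
Q1: Jan-Mar, Q2: Apr-Jun, Q3: Jul-Sep, Q4: Oct-Dec

Q3


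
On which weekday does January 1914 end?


January 1914 has 31 days
Anchor: Jan 1, 1914. With p = 1914 - 1 = 1913: (p + p//4 - p//100 + p//400) mod 7 = (1913 + 478 - 19 + 4) mod 7 = 2376 mod 7 = 3 -> Thursday (Mon=0 ... Sun=6)
January 1 is the anchor itself -> Thursday
Last day offset: 31 - 1 = 30 days
Weekday index = (3 + 30) mod 7 = 5

Saturday, January 31


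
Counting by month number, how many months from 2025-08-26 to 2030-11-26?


From August 2025 to November 2030
5 years * 12 = 60 months, plus 3 months = 63

63 months


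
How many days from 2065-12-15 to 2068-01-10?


From 2065-12-15 to 2068-01-10
2065-12-15: days before December = 31 + 28 + 31 + 30 + 31 + 30 + 31 + 31 + 30 + 31 + 30 = 334 (2065 is not a leap year); day of year = 334 + 15 = 349
2068-01-10: day of year = 10
Rest of 2065: 365 - 349 = 16
Full years 2066 (365), 2067 (365): 730
Total = 16 + 730 + 10 = 756

756 days


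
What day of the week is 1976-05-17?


Date: May 17, 1976
Anchor: Jan 1, 1976. With p = 1976 - 1 = 1975: (p + p//4 - p//100 + p//400) mod 7 = (1975 + 493 - 19 + 4) mod 7 = 2453 mod 7 = 3 -> Thursday (Mon=0 ... Sun=6)
Days before May (Jan-Apr): 121; offset = 121 + 17 - 1 = 137
Weekday index = (3 + 137) mod 7 = 0

Day of the week: Monday


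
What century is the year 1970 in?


Century = (year - 1) // 100 + 1
= (1970 - 1) // 100 + 1
= 1969 // 100 + 1
= 19 + 1

20th century


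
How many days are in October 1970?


October 1970

31 days


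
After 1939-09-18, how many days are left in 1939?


Day of year: 261 of 365
Remaining = 365 - 261

104 days


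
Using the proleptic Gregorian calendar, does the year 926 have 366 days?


Gregorian leap year rule: divisible by 4, but not by 100, unless also by 400.
926 is not divisible by 4 -> not a leap year

No


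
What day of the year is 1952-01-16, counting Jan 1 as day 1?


Date: January 16, 1952
No months before January
Plus 16 days in January

Day of year: 16


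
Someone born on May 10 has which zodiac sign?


Date: May 10
Conventional tropical zodiac dates: Taurus from April 20 onward; Gemini starts May 21
May 10 falls within the Taurus range

Taurus


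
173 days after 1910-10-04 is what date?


Start: 1910-10-04, add 173 days
October 1910 has 31 days: 31 - 4 = 27 days to October 31 -> 146 left
November 1910 has 30 days -> 116 left
December 1910 has 31 days -> 85 left
January 1911 has 31 days -> 54 left
February 1911 has 28 days -> 26 left
March 1911: 26 <= 31 -> lands on March 26

Result: 1911-03-26


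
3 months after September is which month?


September is month 9
9 + 3 = 12

December


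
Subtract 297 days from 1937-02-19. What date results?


Start: 1937-02-19, subtract 297 days
Back 19 days from February 19 reaches January 31, 1937 -> 278 left
January 1937 has 31 days -> back to December 31, 1936 -> 247 left
December 1936 has 31 days -> back to November 30, 1936 -> 216 left
November 1936 has 30 days -> back to October 31, 1936 -> 186 left
October 1936 has 31 days -> back to September 30, 1936 -> 155 left
September 1936 has 30 days -> back to August 31, 1936 -> 125 left
August 1936 has 31 days -> back to July 31, 1936 -> 94 left
July 1936 has 31 days -> back to June 30, 1936 -> 63 left
June 1936 has 30 days -> back to May 31, 1936 -> 33 left
May 1936 has 31 days -> back to April 30, 1936 -> 2 left
April 1936: 30 - 2 = 28 -> lands on April 28

Result: 1936-04-28


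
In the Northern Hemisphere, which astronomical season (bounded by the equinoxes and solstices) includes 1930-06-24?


Date: June 24
Astronomical Summer (approx.; exact equinox/solstice day varies by year): June 21 to September 21
June 24 falls within the Summer window

Summer


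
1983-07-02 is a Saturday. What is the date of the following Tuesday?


Current: Saturday
Target: Tuesday
Days ahead: 3

Next Tuesday: 1983-07-05


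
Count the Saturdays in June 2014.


June 2014 has 30 days
Anchor: Jan 1, 2014. With p = 2014 - 1 = 2013: (p + p//4 - p//100 + p//400) mod 7 = (2013 + 503 - 20 + 5) mod 7 = 2501 mod 7 = 2 -> Wednesday (Mon=0 ... Sun=6)
Days before June (Jan-May): 151; June 1 index = (2 + 151) mod 7 = 6 -> Sunday
First Saturday is June 7
Saturdays: 7, 14, 21, 28

4 Saturdays


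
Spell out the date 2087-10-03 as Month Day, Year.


ISO 2087-10-03 parses as year=2087, month=10, day=03
Month 10 -> October

October 3, 2087


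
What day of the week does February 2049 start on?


Target: February 1, 2049
Anchor: Jan 1, 2049. With p = 2049 - 1 = 2048: (p + p//4 - p//100 + p//400) mod 7 = (2048 + 512 - 20 + 5) mod 7 = 2545 mod 7 = 4 -> Friday (Mon=0 ... Sun=6)
Days before February (Jan): 31 days
Weekday index = (4 + 31) mod 7 = 0

Monday


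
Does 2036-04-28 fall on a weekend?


Anchor: Jan 1, 2036. With p = 2036 - 1 = 2035: (p + p//4 - p//100 + p//400) mod 7 = (2035 + 508 - 20 + 5) mod 7 = 2528 mod 7 = 1 -> Tuesday (Mon=0 ... Sun=6)
Day of year: 119; offset = 118
Weekday index = (1 + 118) mod 7 = 0 -> Monday
Weekend days: Saturday, Sunday

No


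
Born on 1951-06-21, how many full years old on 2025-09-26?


Birth: 1951-06-21
Reference: 2025-09-26
Year difference: 2025 - 1951 = 74

74 years old


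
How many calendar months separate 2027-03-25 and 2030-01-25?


From March 2027 to January 2030
3 years * 12 = 36 months, minus 2 months = 34

34 months


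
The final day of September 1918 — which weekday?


September 1918 has 30 days
Anchor: Jan 1, 1918. With p = 1918 - 1 = 1917: (p + p//4 - p//100 + p//400) mod 7 = (1917 + 479 - 19 + 4) mod 7 = 2381 mod 7 = 1 -> Tuesday (Mon=0 ... Sun=6)
Days before September (Jan-Aug): 243; September 1 index = (1 + 243) mod 7 = 6 -> Sunday
Last day offset: 30 - 1 = 29 days
Weekday index = (6 + 29) mod 7 = 0

Monday, September 30


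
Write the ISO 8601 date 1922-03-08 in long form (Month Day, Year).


ISO 1922-03-08 parses as year=1922, month=03, day=08
Month 3 -> March

March 8, 1922


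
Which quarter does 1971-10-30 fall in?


Month: October (month 10)
Q1: Jan-Mar, Q2: Apr-Jun, Q3: Jul-Sep, Q4: Oct-Dec

Q4


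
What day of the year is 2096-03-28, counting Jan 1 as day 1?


Date: March 28, 2096
Days in months 1 through 2: 60
Plus 28 days in March

Day of year: 88


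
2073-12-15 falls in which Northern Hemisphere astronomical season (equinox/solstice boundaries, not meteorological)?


Date: December 15
Astronomical Autumn (approx.; exact equinox/solstice day varies by year): September 22 to December 20
December 15 falls within the Autumn window

Autumn


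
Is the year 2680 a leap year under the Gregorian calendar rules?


Gregorian leap year rule: divisible by 4, but not by 100, unless also by 400.
2680 is divisible by 4 but not 100 -> leap year

Yes


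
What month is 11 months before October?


October is month 10
10 - 11 = -1; wrap: -1 + 12 = 11

November


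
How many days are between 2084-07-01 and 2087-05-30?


From 2084-07-01 to 2087-05-30
2084-07-01: days before July = 31 + 29 + 31 + 30 + 31 + 30 = 182 (2084 is a leap year); day of year = 182 + 1 = 183
2087-05-30: days before May = 31 + 28 + 31 + 30 = 120 (2087 is not a leap year); day of year = 120 + 30 = 150
Rest of 2084: 366 - 183 = 183
Full years 2085 (365), 2086 (365): 730
Total = 183 + 730 + 150 = 1063

1063 days


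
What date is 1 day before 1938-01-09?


Start: 1938-01-09, subtract 1 day
9 - 1 = 8 stays within January 1938

Result: 1938-01-08


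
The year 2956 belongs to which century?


Century = (year - 1) // 100 + 1
= (2956 - 1) // 100 + 1
= 2955 // 100 + 1
= 29 + 1

30th century


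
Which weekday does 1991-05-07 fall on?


Date: May 7, 1991
Anchor: Jan 1, 1991. With p = 1991 - 1 = 1990: (p + p//4 - p//100 + p//400) mod 7 = (1990 + 497 - 19 + 4) mod 7 = 2472 mod 7 = 1 -> Tuesday (Mon=0 ... Sun=6)
Days before May (Jan-Apr): 120; offset = 120 + 7 - 1 = 126
Weekday index = (1 + 126) mod 7 = 1

Day of the week: Tuesday


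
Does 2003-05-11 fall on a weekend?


Anchor: Jan 1, 2003. With p = 2003 - 1 = 2002: (p + p//4 - p//100 + p//400) mod 7 = (2002 + 500 - 20 + 5) mod 7 = 2487 mod 7 = 2 -> Wednesday (Mon=0 ... Sun=6)
Day of year: 131; offset = 130
Weekday index = (2 + 130) mod 7 = 6 -> Sunday
Weekend days: Saturday, Sunday

Yes


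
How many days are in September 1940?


September 1940

30 days


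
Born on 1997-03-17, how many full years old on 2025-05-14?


Birth: 1997-03-17
Reference: 2025-05-14
Year difference: 2025 - 1997 = 28

28 years old


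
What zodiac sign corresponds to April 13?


Date: April 13
Conventional tropical zodiac dates: Aries from March 21 onward; Taurus starts April 20
April 13 falls within the Aries range

Aries


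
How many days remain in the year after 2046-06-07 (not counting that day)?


Day of year: 158 of 365
Remaining = 365 - 158

207 days


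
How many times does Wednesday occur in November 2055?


November 2055 has 30 days
Anchor: Jan 1, 2055. With p = 2055 - 1 = 2054: (p + p//4 - p//100 + p//400) mod 7 = (2054 + 513 - 20 + 5) mod 7 = 2552 mod 7 = 4 -> Friday (Mon=0 ... Sun=6)
Days before November (Jan-Oct): 304; November 1 index = (4 + 304) mod 7 = 0 -> Monday
First Wednesday is November 3
Wednesdays: 3, 10, 17, 24

4 Wednesdays


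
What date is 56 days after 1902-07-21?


Start: 1902-07-21, add 56 days
July 1902 has 31 days: 31 - 21 = 10 days to July 31 -> 46 left
August 1902 has 31 days -> 15 left
September 1902: 15 <= 30 -> lands on September 15

Result: 1902-09-15


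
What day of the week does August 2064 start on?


Target: August 1, 2064
Anchor: Jan 1, 2064. With p = 2064 - 1 = 2063: (p + p//4 - p//100 + p//400) mod 7 = (2063 + 515 - 20 + 5) mod 7 = 2563 mod 7 = 1 -> Tuesday (Mon=0 ... Sun=6)
Days before August (Jan-Jul): 213 days
Weekday index = (1 + 213) mod 7 = 4

Friday


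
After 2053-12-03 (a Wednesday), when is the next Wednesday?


Current: Wednesday
Target: Wednesday
Days ahead: 7

Next Wednesday: 2053-12-10


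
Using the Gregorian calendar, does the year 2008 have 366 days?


Gregorian leap year rule: divisible by 4, but not by 100, unless also by 400.
2008 is divisible by 4 but not 100 -> leap year

Yes


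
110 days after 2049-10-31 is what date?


Start: 2049-10-31, add 110 days
October 31 is the last day of October 2049 -> 110 left
November 2049 has 30 days -> 80 left
December 2049 has 31 days -> 49 left
January 2050 has 31 days -> 18 left
February 2050: 18 <= 28 -> lands on February 18

Result: 2050-02-18


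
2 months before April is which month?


April is month 4
4 - 2 = 2

February


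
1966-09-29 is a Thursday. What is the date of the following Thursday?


Current: Thursday
Target: Thursday
Days ahead: 7

Next Thursday: 1966-10-06


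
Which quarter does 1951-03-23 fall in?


Month: March (month 3)
Q1: Jan-Mar, Q2: Apr-Jun, Q3: Jul-Sep, Q4: Oct-Dec

Q1


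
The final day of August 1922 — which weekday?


August 1922 has 31 days
Anchor: Jan 1, 1922. With p = 1922 - 1 = 1921: (p + p//4 - p//100 + p//400) mod 7 = (1921 + 480 - 19 + 4) mod 7 = 2386 mod 7 = 6 -> Sunday (Mon=0 ... Sun=6)
Days before August (Jan-Jul): 212; August 1 index = (6 + 212) mod 7 = 1 -> Tuesday
Last day offset: 31 - 1 = 30 days
Weekday index = (1 + 30) mod 7 = 3

Thursday, August 31


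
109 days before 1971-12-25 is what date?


Start: 1971-12-25, subtract 109 days
Back 25 days from December 25 reaches November 30, 1971 -> 84 left
November 1971 has 30 days -> back to October 31, 1971 -> 54 left
October 1971 has 31 days -> back to September 30, 1971 -> 23 left
September 1971: 30 - 23 = 7 -> lands on September 7

Result: 1971-09-07


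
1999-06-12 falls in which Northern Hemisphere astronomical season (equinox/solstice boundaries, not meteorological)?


Date: June 12
Astronomical Spring (approx.; exact equinox/solstice day varies by year): March 20 to June 20
June 12 falls within the Spring window

Spring


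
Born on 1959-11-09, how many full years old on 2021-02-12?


Birth: 1959-11-09
Reference: 2021-02-12
Year difference: 2021 - 1959 = 62
Birthday not yet reached in 2021, subtract 1

61 years old


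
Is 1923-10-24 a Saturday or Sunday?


Anchor: Jan 1, 1923. With p = 1923 - 1 = 1922: (p + p//4 - p//100 + p//400) mod 7 = (1922 + 480 - 19 + 4) mod 7 = 2387 mod 7 = 0 -> Monday (Mon=0 ... Sun=6)
Day of year: 297; offset = 296
Weekday index = (0 + 296) mod 7 = 2 -> Wednesday
Weekend days: Saturday, Sunday

No


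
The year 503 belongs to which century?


Century = (year - 1) // 100 + 1
= (503 - 1) // 100 + 1
= 502 // 100 + 1
= 5 + 1

6th century


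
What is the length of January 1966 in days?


January 1966

31 days


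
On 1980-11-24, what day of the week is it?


Date: November 24, 1980
Anchor: Jan 1, 1980. With p = 1980 - 1 = 1979: (p + p//4 - p//100 + p//400) mod 7 = (1979 + 494 - 19 + 4) mod 7 = 2458 mod 7 = 1 -> Tuesday (Mon=0 ... Sun=6)
Days before November (Jan-Oct): 305; offset = 305 + 24 - 1 = 328
Weekday index = (1 + 328) mod 7 = 0

Day of the week: Monday


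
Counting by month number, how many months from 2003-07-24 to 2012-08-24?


From July 2003 to August 2012
9 years * 12 = 108 months, plus 1 month = 109

109 months


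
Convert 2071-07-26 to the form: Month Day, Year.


ISO 2071-07-26 parses as year=2071, month=07, day=26
Month 7 -> July

July 26, 2071


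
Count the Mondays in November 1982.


November 1982 has 30 days
Anchor: Jan 1, 1982. With p = 1982 - 1 = 1981: (p + p//4 - p//100 + p//400) mod 7 = (1981 + 495 - 19 + 4) mod 7 = 2461 mod 7 = 4 -> Friday (Mon=0 ... Sun=6)
Days before November (Jan-Oct): 304; November 1 index = (4 + 304) mod 7 = 0 -> Monday
First Monday is November 1
Mondays: 1, 8, 15, 22, 29

5 Mondays


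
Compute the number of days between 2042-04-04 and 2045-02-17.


From 2042-04-04 to 2045-02-17
2042-04-04: days before April = 31 + 28 + 31 = 90 (2042 is not a leap year); day of year = 90 + 4 = 94
2045-02-17: days before February = 31; day of year = 31 + 17 = 48
Rest of 2042: 365 - 94 = 271
Full years 2043 (365), 2044 (366): 731
Total = 271 + 731 + 48 = 1050

1050 days


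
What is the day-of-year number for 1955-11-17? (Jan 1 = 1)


Date: November 17, 1955
Days in months 1 through 10: 304
Plus 17 days in November

Day of year: 321


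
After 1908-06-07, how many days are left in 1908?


Day of year: 159 of 366
Remaining = 366 - 159

207 days


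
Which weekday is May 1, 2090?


Target: May 1, 2090
Anchor: Jan 1, 2090. With p = 2090 - 1 = 2089: (p + p//4 - p//100 + p//400) mod 7 = (2089 + 522 - 20 + 5) mod 7 = 2596 mod 7 = 6 -> Sunday (Mon=0 ... Sun=6)
Days before May (Jan-Apr): 120 days
Weekday index = (6 + 120) mod 7 = 0

Monday


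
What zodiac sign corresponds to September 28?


Date: September 28
Conventional tropical zodiac dates: Libra from September 23 onward; Scorpio starts October 23
September 28 falls within the Libra range

Libra


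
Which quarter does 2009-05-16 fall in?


Month: May (month 5)
Q1: Jan-Mar, Q2: Apr-Jun, Q3: Jul-Sep, Q4: Oct-Dec

Q2


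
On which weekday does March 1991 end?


March 1991 has 31 days
Anchor: Jan 1, 1991. With p = 1991 - 1 = 1990: (p + p//4 - p//100 + p//400) mod 7 = (1990 + 497 - 19 + 4) mod 7 = 2472 mod 7 = 1 -> Tuesday (Mon=0 ... Sun=6)
Days before March (Jan-Feb): 59; March 1 index = (1 + 59) mod 7 = 4 -> Friday
Last day offset: 31 - 1 = 30 days
Weekday index = (4 + 30) mod 7 = 6

Sunday, March 31


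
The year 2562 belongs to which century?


Century = (year - 1) // 100 + 1
= (2562 - 1) // 100 + 1
= 2561 // 100 + 1
= 25 + 1

26th century


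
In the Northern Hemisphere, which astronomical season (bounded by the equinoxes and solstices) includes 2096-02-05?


Date: February 5
Astronomical Winter (approx.; exact equinox/solstice day varies by year): December 21 to March 19
February 5 falls within the Winter window

Winter


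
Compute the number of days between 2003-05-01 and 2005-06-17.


From 2003-05-01 to 2005-06-17
2003-05-01: days before May = 31 + 28 + 31 + 30 = 120 (2003 is not a leap year); day of year = 120 + 1 = 121
2005-06-17: days before June = 31 + 28 + 31 + 30 + 31 = 151 (2005 is not a leap year); day of year = 151 + 17 = 168
Rest of 2003: 365 - 121 = 244
Full years 2004 (366): 366
Total = 244 + 366 + 168 = 778

778 days


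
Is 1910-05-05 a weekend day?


Anchor: Jan 1, 1910. With p = 1910 - 1 = 1909: (p + p//4 - p//100 + p//400) mod 7 = (1909 + 477 - 19 + 4) mod 7 = 2371 mod 7 = 5 -> Saturday (Mon=0 ... Sun=6)
Day of year: 125; offset = 124
Weekday index = (5 + 124) mod 7 = 3 -> Thursday
Weekend days: Saturday, Sunday

No


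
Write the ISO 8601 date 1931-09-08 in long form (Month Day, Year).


ISO 1931-09-08 parses as year=1931, month=09, day=08
Month 9 -> September

September 8, 1931


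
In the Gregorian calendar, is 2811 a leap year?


Gregorian leap year rule: divisible by 4, but not by 100, unless also by 400.
2811 is not divisible by 4 -> not a leap year

No


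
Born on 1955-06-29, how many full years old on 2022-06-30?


Birth: 1955-06-29
Reference: 2022-06-30
Year difference: 2022 - 1955 = 67

67 years old


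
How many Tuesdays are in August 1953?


August 1953 has 31 days
Anchor: Jan 1, 1953. With p = 1953 - 1 = 1952: (p + p//4 - p//100 + p//400) mod 7 = (1952 + 488 - 19 + 4) mod 7 = 2425 mod 7 = 3 -> Thursday (Mon=0 ... Sun=6)
Days before August (Jan-Jul): 212; August 1 index = (3 + 212) mod 7 = 5 -> Saturday
First Tuesday is August 4
Tuesdays: 4, 11, 18, 25

4 Tuesdays


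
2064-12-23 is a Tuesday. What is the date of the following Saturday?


Current: Tuesday
Target: Saturday
Days ahead: 4

Next Saturday: 2064-12-27


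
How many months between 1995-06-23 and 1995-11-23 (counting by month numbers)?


From June 1995 to November 1995
0 years * 12 = 0 months, plus 5 months = 5

5 months


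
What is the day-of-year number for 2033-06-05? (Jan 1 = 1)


Date: June 5, 2033
Days in months 1 through 5: 151
Plus 5 days in June

Day of year: 156


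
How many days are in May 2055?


May 2055

31 days


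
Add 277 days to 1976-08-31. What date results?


Start: 1976-08-31, add 277 days
August 31 is the last day of August 1976 -> 277 left
September 1976 has 30 days -> 247 left
October 1976 has 31 days -> 216 left
November 1976 has 30 days -> 186 left
December 1976 has 31 days -> 155 left
January 1977 has 31 days -> 124 left
February 1977 has 28 days -> 96 left
March 1977 has 31 days -> 65 left
April 1977 has 30 days -> 35 left
May 1977 has 31 days -> 4 left
June 1977: 4 <= 30 -> lands on June 4

Result: 1977-06-04


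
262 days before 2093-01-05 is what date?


Start: 2093-01-05, subtract 262 days
Back 5 days from January 5 reaches December 31, 2092 -> 257 left
December 2092 has 31 days -> back to November 30, 2092 -> 226 left
November 2092 has 30 days -> back to October 31, 2092 -> 196 left
October 2092 has 31 days -> back to September 30, 2092 -> 165 left
September 2092 has 30 days -> back to August 31, 2092 -> 135 left
August 2092 has 31 days -> back to July 31, 2092 -> 104 left
July 2092 has 31 days -> back to June 30, 2092 -> 73 left
June 2092 has 30 days -> back to May 31, 2092 -> 43 left
May 2092 has 31 days -> back to April 30, 2092 -> 12 left
April 2092: 30 - 12 = 18 -> lands on April 18

Result: 2092-04-18


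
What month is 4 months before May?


May is month 5
5 - 4 = 1

January


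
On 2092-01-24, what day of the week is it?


Date: January 24, 2092
Anchor: Jan 1, 2092. With p = 2092 - 1 = 2091: (p + p//4 - p//100 + p//400) mod 7 = (2091 + 522 - 20 + 5) mod 7 = 2598 mod 7 = 1 -> Tuesday (Mon=0 ... Sun=6)
Days into year = 24 - 1 = 23
Weekday index = (1 + 23) mod 7 = 3

Day of the week: Thursday


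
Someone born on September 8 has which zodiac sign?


Date: September 8
Conventional tropical zodiac dates: Virgo from August 23 onward; Libra starts September 23
September 8 falls within the Virgo range

Virgo


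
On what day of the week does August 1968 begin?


Target: August 1, 1968
Anchor: Jan 1, 1968. With p = 1968 - 1 = 1967: (p + p//4 - p//100 + p//400) mod 7 = (1967 + 491 - 19 + 4) mod 7 = 2443 mod 7 = 0 -> Monday (Mon=0 ... Sun=6)
Days before August (Jan-Jul): 213 days
Weekday index = (0 + 213) mod 7 = 3

Thursday


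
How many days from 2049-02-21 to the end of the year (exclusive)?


Day of year: 52 of 365
Remaining = 365 - 52

313 days


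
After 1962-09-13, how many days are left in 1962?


Day of year: 256 of 365
Remaining = 365 - 256

109 days


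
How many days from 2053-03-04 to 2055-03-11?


From 2053-03-04 to 2055-03-11
2053-03-04: days before March = 31 + 28 = 59 (2053 is not a leap year); day of year = 59 + 4 = 63
2055-03-11: days before March = 31 + 28 = 59 (2055 is not a leap year); day of year = 59 + 11 = 70
Rest of 2053: 365 - 63 = 302
Full years 2054 (365): 365
Total = 302 + 365 + 70 = 737

737 days


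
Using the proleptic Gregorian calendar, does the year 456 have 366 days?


Gregorian leap year rule: divisible by 4, but not by 100, unless also by 400.
456 is divisible by 4 but not 100 -> leap year

Yes


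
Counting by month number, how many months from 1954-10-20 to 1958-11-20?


From October 1954 to November 1958
4 years * 12 = 48 months, plus 1 month = 49

49 months


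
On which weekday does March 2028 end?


March 2028 has 31 days
Anchor: Jan 1, 2028. With p = 2028 - 1 = 2027: (p + p//4 - p//100 + p//400) mod 7 = (2027 + 506 - 20 + 5) mod 7 = 2518 mod 7 = 5 -> Saturday (Mon=0 ... Sun=6)
Days before March (Jan-Feb): 60; March 1 index = (5 + 60) mod 7 = 2 -> Wednesday
Last day offset: 31 - 1 = 30 days
Weekday index = (2 + 30) mod 7 = 4

Friday, March 31


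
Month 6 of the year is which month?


Month 6 of 12

June


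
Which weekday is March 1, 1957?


Target: March 1, 1957
Anchor: Jan 1, 1957. With p = 1957 - 1 = 1956: (p + p//4 - p//100 + p//400) mod 7 = (1956 + 489 - 19 + 4) mod 7 = 2430 mod 7 = 1 -> Tuesday (Mon=0 ... Sun=6)
Days before March (Jan-Feb): 59 days
Weekday index = (1 + 59) mod 7 = 4

Friday


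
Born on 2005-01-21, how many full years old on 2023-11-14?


Birth: 2005-01-21
Reference: 2023-11-14
Year difference: 2023 - 2005 = 18

18 years old


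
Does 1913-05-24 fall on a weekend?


Anchor: Jan 1, 1913. With p = 1913 - 1 = 1912: (p + p//4 - p//100 + p//400) mod 7 = (1912 + 478 - 19 + 4) mod 7 = 2375 mod 7 = 2 -> Wednesday (Mon=0 ... Sun=6)
Day of year: 144; offset = 143
Weekday index = (2 + 143) mod 7 = 5 -> Saturday
Weekend days: Saturday, Sunday

Yes


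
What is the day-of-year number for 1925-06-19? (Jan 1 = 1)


Date: June 19, 1925
Days in months 1 through 5: 151
Plus 19 days in June

Day of year: 170


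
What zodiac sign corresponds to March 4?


Date: March 4
Conventional tropical zodiac dates: Pisces from February 19 onward; Aries starts March 21
March 4 falls within the Pisces range

Pisces


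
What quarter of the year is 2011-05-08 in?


Month: May (month 5)
Q1: Jan-Mar, Q2: Apr-Jun, Q3: Jul-Sep, Q4: Oct-Dec

Q2


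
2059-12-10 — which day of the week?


Date: December 10, 2059
Anchor: Jan 1, 2059. With p = 2059 - 1 = 2058: (p + p//4 - p//100 + p//400) mod 7 = (2058 + 514 - 20 + 5) mod 7 = 2557 mod 7 = 2 -> Wednesday (Mon=0 ... Sun=6)
Days before December (Jan-Nov): 334; offset = 334 + 10 - 1 = 343
Weekday index = (2 + 343) mod 7 = 2

Day of the week: Wednesday


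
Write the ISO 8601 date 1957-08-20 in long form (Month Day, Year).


ISO 1957-08-20 parses as year=1957, month=08, day=20
Month 8 -> August

August 20, 1957


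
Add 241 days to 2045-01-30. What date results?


Start: 2045-01-30, add 241 days
January 2045 has 31 days: 31 - 30 = 1 day to January 31 -> 240 left
February 2045 has 28 days -> 212 left
March 2045 has 31 days -> 181 left
April 2045 has 30 days -> 151 left
May 2045 has 31 days -> 120 left
June 2045 has 30 days -> 90 left
July 2045 has 31 days -> 59 left
August 2045 has 31 days -> 28 left
September 2045: 28 <= 30 -> lands on September 28

Result: 2045-09-28


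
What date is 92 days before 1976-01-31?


Start: 1976-01-31, subtract 92 days
Back 31 days from January 31 reaches December 31, 1975 -> 61 left
December 1975 has 31 days -> back to November 30, 1975 -> 30 left
November 1975 has 30 days -> back to October 31, 1975 -> 0 left
October 1975: 31 - 0 = 31 -> lands on October 31

Result: 1975-10-31


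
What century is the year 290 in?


Century = (year - 1) // 100 + 1
= (290 - 1) // 100 + 1
= 289 // 100 + 1
= 2 + 1

3rd century


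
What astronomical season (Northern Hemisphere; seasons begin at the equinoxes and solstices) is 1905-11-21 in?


Date: November 21
Astronomical Autumn (approx.; exact equinox/solstice day varies by year): September 22 to December 20
November 21 falls within the Autumn window

Autumn


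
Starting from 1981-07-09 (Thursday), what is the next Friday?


Current: Thursday
Target: Friday
Days ahead: 1

Next Friday: 1981-07-10


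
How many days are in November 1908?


November 1908

30 days


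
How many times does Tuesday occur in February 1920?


February 1920 has 29 days
Anchor: Jan 1, 1920. With p = 1920 - 1 = 1919: (p + p//4 - p//100 + p//400) mod 7 = (1919 + 479 - 19 + 4) mod 7 = 2383 mod 7 = 3 -> Thursday (Mon=0 ... Sun=6)
Days before February (Jan): 31; February 1 index = (3 + 31) mod 7 = 6 -> Sunday
First Tuesday is February 3
Tuesdays: 3, 10, 17, 24

4 Tuesdays


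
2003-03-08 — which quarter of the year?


Month: March (month 3)
Q1: Jan-Mar, Q2: Apr-Jun, Q3: Jul-Sep, Q4: Oct-Dec

Q1


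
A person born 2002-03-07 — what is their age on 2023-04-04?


Birth: 2002-03-07
Reference: 2023-04-04
Year difference: 2023 - 2002 = 21

21 years old
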